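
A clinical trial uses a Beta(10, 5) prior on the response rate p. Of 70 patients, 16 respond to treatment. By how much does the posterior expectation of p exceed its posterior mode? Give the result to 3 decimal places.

0.005

Posterior: Beta(10+16, 5+54) = Beta(26, 59).
Mode = (26−1)/(26+59−2) = 25/83 = 0.301.
Mean = 26/(26+59) = 26/85 = 0.306.
Difference = 0.306 − 0.301 = 0.005.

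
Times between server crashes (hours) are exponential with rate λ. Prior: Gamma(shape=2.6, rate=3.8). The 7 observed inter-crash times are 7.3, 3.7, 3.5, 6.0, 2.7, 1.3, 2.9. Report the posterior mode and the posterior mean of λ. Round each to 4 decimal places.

MAP = 0.2756; posterior mean = 0.3077

Σ times = 27.4. Posterior: Gamma(shape = 2.6+7 = 9.6, rate = 3.8+27.4 = 31.2).
Mode = (α−1)/β = 8.6/31.2 = 0.2756.
Mean = α/β = 9.6/31.2 = 0.3077.
Right-skewed posterior ⇒ mode < mean.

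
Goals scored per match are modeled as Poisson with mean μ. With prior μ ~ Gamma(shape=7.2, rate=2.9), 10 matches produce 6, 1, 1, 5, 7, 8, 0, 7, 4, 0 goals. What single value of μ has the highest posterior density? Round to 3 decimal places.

3.504

Σ counts = 39. Posterior: Gamma(shape = 7.2+39 = 46.2, rate = 2.9+10 = 12.9).
Mode = (α−1)/β = 45.2/12.9 = 3.504.
Mean = α/β = 46.2/12.9 = 3.581.
This is the posterior mode — the MAP estimate.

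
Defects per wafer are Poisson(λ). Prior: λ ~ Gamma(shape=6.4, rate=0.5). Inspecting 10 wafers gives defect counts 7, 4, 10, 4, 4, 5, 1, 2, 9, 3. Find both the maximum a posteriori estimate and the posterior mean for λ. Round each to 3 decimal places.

Σ counts = 49. Posterior: Gamma(shape = 6.4+49 = 55.4, rate = 0.5+10 = 10.5).
Mode = (α−1)/β = 54.4/10.5 = 5.181.
Mean = α/β = 55.4/10.5 = 5.276.

MAP = 5.181, posterior mean = 5.276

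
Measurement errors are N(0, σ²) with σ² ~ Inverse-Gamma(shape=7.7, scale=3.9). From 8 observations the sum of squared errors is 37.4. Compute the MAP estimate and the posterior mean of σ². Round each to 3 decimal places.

Posterior: Inverse-Gamma(shape = 7.7+8/2 = 11.7, scale = 3.9+37.4/2 = 22.6).
Mode = β/(α+1) = 22.6/12.7 = 1.780.
Mean = β/(α−1) = 22.6/10.7 = 2.112.
Right-skewed posterior ⇒ mode < mean.

MAP = 1.780, posterior mean = 2.112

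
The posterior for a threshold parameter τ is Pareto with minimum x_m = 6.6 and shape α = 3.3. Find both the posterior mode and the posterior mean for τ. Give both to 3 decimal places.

The Pareto density is strictly decreasing on [x_m, ∞), so the mode is x_m = 6.600.
Mean = α·x_m/(α−1) = 3.3·6.6/2.3 = 9.470.

τ_MAP = 6.600, E[τ|data] = 9.470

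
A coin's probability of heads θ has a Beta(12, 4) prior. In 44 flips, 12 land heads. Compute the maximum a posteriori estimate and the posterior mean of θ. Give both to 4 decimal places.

MAP: 0.3966. Posterior mean: 0.4000.

Posterior: Beta(12+12, 4+32) = Beta(24, 36).
Mode = (24−1)/(24+36−2) = 23/58 = 0.3966.
Mean = 24/(24+36) = 24/60 = 0.4000.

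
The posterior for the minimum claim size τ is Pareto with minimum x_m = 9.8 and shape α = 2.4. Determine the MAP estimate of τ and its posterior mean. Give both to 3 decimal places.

The Pareto density is strictly decreasing on [x_m, ∞), so the mode is x_m = 9.800.
Mean = α·x_m/(α−1) = 2.4·9.8/1.4 = 16.800.
Right-skewed posterior ⇒ mode < mean.

τ_MAP = 9.800, E[τ|data] = 16.800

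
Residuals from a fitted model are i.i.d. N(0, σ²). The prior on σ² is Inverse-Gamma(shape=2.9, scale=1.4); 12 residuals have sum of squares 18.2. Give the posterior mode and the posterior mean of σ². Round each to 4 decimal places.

MAP = 1.0606; posterior mean = 1.3291

Posterior: Inverse-Gamma(shape = 2.9+12/2 = 8.9, scale = 1.4+18.2/2 = 10.5).
Mode = β/(α+1) = 10.5/9.9 = 1.0606.
Mean = β/(α−1) = 10.5/7.9 = 1.3291.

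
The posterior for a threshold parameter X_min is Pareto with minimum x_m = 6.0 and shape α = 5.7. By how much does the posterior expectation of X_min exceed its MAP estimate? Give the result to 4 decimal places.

1.2766

The Pareto density is strictly decreasing on [x_m, ∞), so the mode is x_m = 6.0000.
Mean = α·x_m/(α−1) = 5.7·6.0/4.7 = 7.2766.
Difference = 7.2766 − 6.0000 = 1.2766.
The mean is pulled above the mode by the posterior's right skew.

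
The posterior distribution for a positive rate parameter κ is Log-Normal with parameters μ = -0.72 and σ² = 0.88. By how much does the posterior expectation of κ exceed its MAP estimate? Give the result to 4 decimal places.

0.5539

Mode = exp(μ − σ²) = exp(-1.60) = 0.2019.
Mean = exp(μ + σ²/2) = exp(-0.280) = 0.7558.
Difference = 0.7558 − 0.2019 = 0.5539.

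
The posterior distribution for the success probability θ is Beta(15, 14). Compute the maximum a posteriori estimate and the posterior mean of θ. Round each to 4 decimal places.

θ_MAP = 0.5185, E[θ|data] = 0.5172

Mode = (15−1)/(15+14−2) = 14/27 = 0.5185.
Mean = 15/(15+14) = 15/29 = 0.5172.
The posterior is left-skewed, so the mode exceeds the mean.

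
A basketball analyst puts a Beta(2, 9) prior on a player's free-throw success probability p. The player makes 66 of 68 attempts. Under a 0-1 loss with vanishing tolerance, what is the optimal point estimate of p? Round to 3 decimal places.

0.870

Posterior: Beta(2+66, 9+2) = Beta(68, 11).
Mode = (68−1)/(68+11−2) = 67/77 = 0.870.
Mean = 68/(68+11) = 68/79 = 0.861.
This is the posterior mode — the MAP estimate.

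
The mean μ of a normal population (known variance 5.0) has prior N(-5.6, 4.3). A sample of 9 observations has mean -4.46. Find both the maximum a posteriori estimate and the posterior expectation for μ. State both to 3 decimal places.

Posterior for μ is Normal. Precision-weighted mean: (1/4.3·-5.6 + 9/5.0·-4.46) / (1/4.3 + 9/5.0) = -4.590.
A Normal posterior is symmetric, so mode = mean.

μ_MAP = -4.590, E[μ|data] = -4.590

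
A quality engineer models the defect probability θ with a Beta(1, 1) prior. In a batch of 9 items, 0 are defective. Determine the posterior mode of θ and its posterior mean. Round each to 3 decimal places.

MAP: 0.000. Posterior mean: 0.091.

Posterior: Beta(1+0, 1+9) = Beta(1, 10).
Since α = 1 ≤ 1 and β > 1, the Beta density is monotone decreasing on [0,1]; the mode is at 0.
Mean = 1/(1+10) = 0.091.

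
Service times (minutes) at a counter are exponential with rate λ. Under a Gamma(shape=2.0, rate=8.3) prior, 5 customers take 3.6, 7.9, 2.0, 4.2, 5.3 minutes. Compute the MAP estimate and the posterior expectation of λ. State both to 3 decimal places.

Σ times = 23.0. Posterior: Gamma(shape = 2.0+5 = 7.0, rate = 8.3+23.0 = 31.3).
Mode = (α−1)/β = 6.0/31.3 = 0.192.
Mean = α/β = 7.0/31.3 = 0.224.
Mean > mode: the posterior has a right tail.

MAP = 0.192, posterior mean = 0.224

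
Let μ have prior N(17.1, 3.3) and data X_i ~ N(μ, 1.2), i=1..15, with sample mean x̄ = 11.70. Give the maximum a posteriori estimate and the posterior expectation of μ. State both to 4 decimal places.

MAP = 11.8278; posterior mean = 11.8278

Posterior for μ is Normal. Precision-weighted mean: (1/3.3·17.1 + 15/1.2·11.70) / (1/3.3 + 15/1.2) = 11.8278.
A Normal posterior is symmetric, so mode = mean.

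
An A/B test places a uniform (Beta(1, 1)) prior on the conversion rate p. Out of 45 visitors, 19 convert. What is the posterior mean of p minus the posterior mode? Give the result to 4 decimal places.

0.0033

Posterior: Beta(1+19, 1+26) = Beta(20, 27).
Mode = (20−1)/(20+27−2) = 19/45 = 0.4222.
With a flat prior the MAP equals the MLE, 19/45.
Mean = 20/(20+27) = 20/47 = 0.4255.
Difference = 0.4255 − 0.4222 = 0.0033.
The posterior is right-skewed, so the mean exceeds the mode.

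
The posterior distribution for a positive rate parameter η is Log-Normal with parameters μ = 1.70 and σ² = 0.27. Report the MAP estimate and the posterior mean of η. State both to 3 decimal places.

Mode = exp(μ − σ²) = exp(1.43) = 4.179.
Mean = exp(μ + σ²/2) = exp(1.835) = 6.265.

η_MAP = 4.179, E[η|data] = 6.265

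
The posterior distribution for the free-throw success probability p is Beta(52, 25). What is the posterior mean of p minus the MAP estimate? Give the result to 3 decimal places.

-0.005

Mode = (52−1)/(52+25−2) = 51/75 = 0.680.
Mean = 52/(52+25) = 52/77 = 0.675.
Difference = 0.675 − 0.680 = -0.005.
The mean is pulled below the mode by the posterior's left skew.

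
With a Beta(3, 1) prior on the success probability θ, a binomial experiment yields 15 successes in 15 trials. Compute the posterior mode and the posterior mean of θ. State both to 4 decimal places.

Posterior: Beta(3+15, 1+0) = Beta(18, 1).
Since β = 1 ≤ 1 and α > 1, the Beta density is monotone increasing on [0,1]; the mode is at 1.
Mean = 18/(18+1) = 0.9474.

MAP: 1.0000. Posterior mean: 0.9474.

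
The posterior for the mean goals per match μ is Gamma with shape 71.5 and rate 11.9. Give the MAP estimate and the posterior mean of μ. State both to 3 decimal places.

Mode = (α−1)/β = 70.5/11.9 = 5.924.
Mean = α/β = 71.5/11.9 = 6.008.

MAP = 5.924; posterior mean = 6.008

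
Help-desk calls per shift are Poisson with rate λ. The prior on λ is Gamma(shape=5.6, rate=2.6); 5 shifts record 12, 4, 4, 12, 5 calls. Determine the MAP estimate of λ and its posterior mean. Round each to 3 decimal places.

MAP: 5.474. Posterior mean: 5.605.

Σ counts = 37. Posterior: Gamma(shape = 5.6+37 = 42.6, rate = 2.6+5 = 7.6).
Mode = (α−1)/β = 41.6/7.6 = 5.474.
Mean = α/β = 42.6/7.6 = 5.605.
The posterior is right-skewed, so the mean exceeds the mode.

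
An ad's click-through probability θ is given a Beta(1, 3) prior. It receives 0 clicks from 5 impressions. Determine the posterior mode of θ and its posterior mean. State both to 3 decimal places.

Posterior: Beta(1+0, 3+5) = Beta(1, 8).
Since α = 1 ≤ 1 and β > 1, the Beta density is monotone decreasing on [0,1]; the mode is at 0.
Mean = 1/(1+8) = 0.111.

MAP = 0.000, posterior mean = 0.111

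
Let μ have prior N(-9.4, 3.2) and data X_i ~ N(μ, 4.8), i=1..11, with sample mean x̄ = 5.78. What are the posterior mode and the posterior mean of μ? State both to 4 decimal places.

MAP = 3.9584, posterior mean = 3.9584

Posterior for μ is Normal. Precision-weighted mean: (1/3.2·-9.4 + 11/4.8·5.78) / (1/3.2 + 11/4.8) = 3.9584.
A Normal posterior is symmetric, so mode = mean.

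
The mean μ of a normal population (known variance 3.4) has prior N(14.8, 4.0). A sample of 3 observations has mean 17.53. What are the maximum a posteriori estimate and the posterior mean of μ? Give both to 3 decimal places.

MAP = 16.927, posterior mean = 16.927

Posterior for μ is Normal. Precision-weighted mean: (1/4.0·14.8 + 3/3.4·17.53) / (1/4.0 + 3/3.4) = 16.927.
A Normal posterior is symmetric, so mode = mean.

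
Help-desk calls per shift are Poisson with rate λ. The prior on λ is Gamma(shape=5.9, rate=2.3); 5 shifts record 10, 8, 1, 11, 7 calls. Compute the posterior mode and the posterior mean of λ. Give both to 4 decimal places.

Σ counts = 37. Posterior: Gamma(shape = 5.9+37 = 42.9, rate = 2.3+5 = 7.3).
Mode = (α−1)/β = 41.9/7.3 = 5.7397.
Mean = α/β = 42.9/7.3 = 5.8767.
The mean is pulled above the mode by the posterior's right skew.

MAP = 5.7397, posterior mean = 5.8767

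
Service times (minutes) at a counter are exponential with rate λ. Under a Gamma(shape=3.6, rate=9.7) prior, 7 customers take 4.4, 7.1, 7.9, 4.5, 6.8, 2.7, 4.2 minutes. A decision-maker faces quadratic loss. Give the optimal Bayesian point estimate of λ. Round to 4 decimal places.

Σ times = 37.6. Posterior: Gamma(shape = 3.6+7 = 10.6, rate = 9.7+37.6 = 47.3).
Mode = (α−1)/β = 9.6/47.3 = 0.2030.
Mean = α/β = 10.6/47.3 = 0.2241.
Quadratic loss ⇒ the optimal estimator is the posterior mean.

0.2241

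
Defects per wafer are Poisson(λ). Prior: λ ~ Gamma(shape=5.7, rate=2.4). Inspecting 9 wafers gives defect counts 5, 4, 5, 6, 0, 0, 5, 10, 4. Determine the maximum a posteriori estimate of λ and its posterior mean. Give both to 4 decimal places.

Σ counts = 39. Posterior: Gamma(shape = 5.7+39 = 44.7, rate = 2.4+9 = 11.4).
Mode = (α−1)/β = 43.7/11.4 = 3.8333.
Mean = α/β = 44.7/11.4 = 3.9211.
Mean > mode: the posterior has a right tail.

λ_MAP = 3.8333, E[λ|data] = 3.9211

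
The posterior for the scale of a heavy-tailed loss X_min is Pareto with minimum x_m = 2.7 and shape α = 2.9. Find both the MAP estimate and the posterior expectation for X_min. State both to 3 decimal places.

MAP = 2.700; posterior mean = 4.121

The Pareto density is strictly decreasing on [x_m, ∞), so the mode is x_m = 2.700.
Mean = α·x_m/(α−1) = 2.9·2.7/1.9 = 4.121.
The posterior is right-skewed, so the mean exceeds the mode.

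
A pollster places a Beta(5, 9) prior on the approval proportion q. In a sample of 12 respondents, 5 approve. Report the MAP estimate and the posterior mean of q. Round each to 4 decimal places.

Posterior: Beta(5+5, 9+7) = Beta(10, 16).
Mode = (10−1)/(10+16−2) = 9/24 = 0.3750.
Mean = 10/(10+16) = 10/26 = 0.3846.
Right-skewed posterior ⇒ mode < mean.

MAP estimate = 0.3750, posterior mean = 0.3846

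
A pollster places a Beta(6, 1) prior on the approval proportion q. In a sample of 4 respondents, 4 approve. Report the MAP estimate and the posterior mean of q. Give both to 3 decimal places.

q_MAP = 1.000, E[q|data] = 0.909

Posterior: Beta(6+4, 1+0) = Beta(10, 1).
Since β = 1 ≤ 1 and α > 1, the Beta density is monotone increasing on [0,1]; the mode is at 1.
Mean = 10/(10+1) = 0.909.
Left-skewed posterior ⇒ mean < mode.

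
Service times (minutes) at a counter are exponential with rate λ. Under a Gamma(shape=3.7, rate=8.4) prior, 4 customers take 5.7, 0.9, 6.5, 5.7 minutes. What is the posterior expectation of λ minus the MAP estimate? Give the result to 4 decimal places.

Σ times = 18.8. Posterior: Gamma(shape = 3.7+4 = 7.7, rate = 8.4+18.8 = 27.2).
Mode = (α−1)/β = 6.7/27.2 = 0.2463.
Mean = α/β = 7.7/27.2 = 0.2831.
Difference = 0.2831 − 0.2463 = 0.0368.

0.0368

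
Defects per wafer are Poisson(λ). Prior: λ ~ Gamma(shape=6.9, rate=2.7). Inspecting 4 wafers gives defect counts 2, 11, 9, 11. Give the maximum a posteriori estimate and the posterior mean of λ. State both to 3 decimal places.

maximum a posteriori estimate = 5.806, posterior mean = 5.955

Σ counts = 33. Posterior: Gamma(shape = 6.9+33 = 39.9, rate = 2.7+4 = 6.7).
Mode = (α−1)/β = 38.9/6.7 = 5.806.
Mean = α/β = 39.9/6.7 = 5.955.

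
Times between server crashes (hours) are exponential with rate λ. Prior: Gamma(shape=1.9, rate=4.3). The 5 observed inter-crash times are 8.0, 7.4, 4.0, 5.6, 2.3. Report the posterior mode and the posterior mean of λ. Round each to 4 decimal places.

Σ times = 27.3. Posterior: Gamma(shape = 1.9+5 = 6.9, rate = 4.3+27.3 = 31.6).
Mode = (α−1)/β = 5.9/31.6 = 0.1867.
Mean = α/β = 6.9/31.6 = 0.2184.

MAP = 0.1867, posterior mean = 0.2184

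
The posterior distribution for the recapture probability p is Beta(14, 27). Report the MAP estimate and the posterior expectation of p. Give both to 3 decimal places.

Mode = (14−1)/(14+27−2) = 13/39 = 0.333.
Mean = 14/(14+27) = 14/41 = 0.341.
Right-skewed posterior ⇒ mode < mean.

MAP = 0.333; posterior mean = 0.341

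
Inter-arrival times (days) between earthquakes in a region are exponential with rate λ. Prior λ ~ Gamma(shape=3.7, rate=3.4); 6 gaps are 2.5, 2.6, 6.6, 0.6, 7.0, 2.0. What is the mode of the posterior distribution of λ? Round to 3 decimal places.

Σ times = 21.3. Posterior: Gamma(shape = 3.7+6 = 9.7, rate = 3.4+21.3 = 24.7).
Mode = (α−1)/β = 8.7/24.7 = 0.352.
Mean = α/β = 9.7/24.7 = 0.393.
This is the posterior mode — the MAP estimate.

0.352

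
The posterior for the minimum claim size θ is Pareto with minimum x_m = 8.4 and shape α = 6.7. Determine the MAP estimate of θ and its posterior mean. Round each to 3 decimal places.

The Pareto density is strictly decreasing on [x_m, ∞), so the mode is x_m = 8.400.
Mean = α·x_m/(α−1) = 6.7·8.4/5.7 = 9.874.
The mean is pulled above the mode by the posterior's right skew.

MAP estimate = 8.400, posterior mean = 9.874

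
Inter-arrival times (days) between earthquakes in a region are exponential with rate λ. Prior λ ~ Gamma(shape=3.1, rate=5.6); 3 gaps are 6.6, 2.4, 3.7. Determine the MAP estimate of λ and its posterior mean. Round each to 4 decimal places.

MAP: 0.2787. Posterior mean: 0.3333.

Σ times = 12.7. Posterior: Gamma(shape = 3.1+3 = 6.1, rate = 5.6+12.7 = 18.3).
Mode = (α−1)/β = 5.1/18.3 = 0.2787.
Mean = α/β = 6.1/18.3 = 0.3333.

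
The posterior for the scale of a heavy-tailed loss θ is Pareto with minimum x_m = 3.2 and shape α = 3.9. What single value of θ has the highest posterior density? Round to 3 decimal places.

The Pareto density is strictly decreasing on [x_m, ∞), so the mode is x_m = 3.200.
Mean = α·x_m/(α−1) = 3.9·3.2/2.9 = 4.303.
This is the posterior mode — the MAP estimate.

3.200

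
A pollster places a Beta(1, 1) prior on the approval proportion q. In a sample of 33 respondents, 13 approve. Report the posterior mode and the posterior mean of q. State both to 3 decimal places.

MAP = 0.394; posterior mean = 0.400

Posterior: Beta(1+13, 1+20) = Beta(14, 21).
Mode = (14−1)/(14+21−2) = 13/33 = 0.394.
With a flat prior the MAP equals the MLE, 13/33.
Mean = 14/(14+21) = 14/35 = 0.400.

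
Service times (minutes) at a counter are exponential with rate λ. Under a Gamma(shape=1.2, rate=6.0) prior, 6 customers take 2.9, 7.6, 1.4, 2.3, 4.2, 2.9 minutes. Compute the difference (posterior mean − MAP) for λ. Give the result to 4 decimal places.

0.0366

Σ times = 21.3. Posterior: Gamma(shape = 1.2+6 = 7.2, rate = 6.0+21.3 = 27.3).
Mode = (α−1)/β = 6.2/27.3 = 0.2271.
Mean = α/β = 7.2/27.3 = 0.2637.
Difference = 0.2637 − 0.2271 = 0.0366.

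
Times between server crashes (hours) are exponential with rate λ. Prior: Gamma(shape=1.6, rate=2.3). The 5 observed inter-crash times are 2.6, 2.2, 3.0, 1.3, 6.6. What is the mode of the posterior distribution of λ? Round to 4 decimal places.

Σ times = 15.7. Posterior: Gamma(shape = 1.6+5 = 6.6, rate = 2.3+15.7 = 18.0).
Mode = (α−1)/β = 5.6/18.0 = 0.3111.
Mean = α/β = 6.6/18.0 = 0.3667.
This is the posterior mode — the MAP estimate.

0.3111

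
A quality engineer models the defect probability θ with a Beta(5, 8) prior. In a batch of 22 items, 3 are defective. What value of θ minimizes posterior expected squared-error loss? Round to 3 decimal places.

Posterior: Beta(5+3, 8+19) = Beta(8, 27).
Mode = (8−1)/(8+27−2) = 7/33 = 0.212.
Mean = 8/(8+27) = 8/35 = 0.229.
Squared-error loss ⇒ the optimal estimator is the posterior mean.

0.229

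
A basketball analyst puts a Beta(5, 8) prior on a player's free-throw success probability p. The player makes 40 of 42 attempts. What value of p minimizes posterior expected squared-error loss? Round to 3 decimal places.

Posterior: Beta(5+40, 8+2) = Beta(45, 10).
Mode = (45−1)/(45+10−2) = 44/53 = 0.830.
Mean = 45/(45+10) = 45/55 = 0.818.
Squared-error loss ⇒ the optimal estimator is the posterior mean.

0.818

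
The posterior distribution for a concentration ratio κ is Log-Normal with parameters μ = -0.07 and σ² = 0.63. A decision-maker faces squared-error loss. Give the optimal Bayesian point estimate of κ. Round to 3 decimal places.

Mode = exp(μ − σ²) = exp(-0.70) = 0.497.
Mean = exp(μ + σ²/2) = exp(0.245) = 1.278.
Squared-error loss ⇒ the optimal estimator is the posterior mean.

1.278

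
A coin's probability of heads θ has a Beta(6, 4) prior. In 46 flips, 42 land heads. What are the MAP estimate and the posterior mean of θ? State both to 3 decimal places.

Posterior: Beta(6+42, 4+4) = Beta(48, 8).
Mode = (48−1)/(48+8−2) = 47/54 = 0.870.
Mean = 48/(48+8) = 48/56 = 0.857.
The mean is pulled below the mode by the posterior's left skew.

θ_MAP = 0.870, E[θ|data] = 0.857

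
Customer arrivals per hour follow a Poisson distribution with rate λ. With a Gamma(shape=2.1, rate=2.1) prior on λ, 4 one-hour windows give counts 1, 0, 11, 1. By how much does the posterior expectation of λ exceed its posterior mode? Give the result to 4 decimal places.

Σ counts = 13. Posterior: Gamma(shape = 2.1+13 = 15.1, rate = 2.1+4 = 6.1).
Mode = (α−1)/β = 14.1/6.1 = 2.3115.
Mean = α/β = 15.1/6.1 = 2.4754.
Difference = 2.4754 − 2.3115 = 0.1639.

0.1639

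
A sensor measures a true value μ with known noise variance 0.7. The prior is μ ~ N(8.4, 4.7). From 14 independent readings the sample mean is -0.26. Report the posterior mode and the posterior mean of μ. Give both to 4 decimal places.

Posterior for μ is Normal. Precision-weighted mean: (1/4.7·8.4 + 14/0.7·-0.26) / (1/4.7 + 14/0.7) = -0.1688.
A Normal posterior is symmetric, so mode = mean.

μ_MAP = -0.1688, E[μ|data] = -0.1688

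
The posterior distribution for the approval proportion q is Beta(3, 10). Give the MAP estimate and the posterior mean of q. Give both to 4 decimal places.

Mode = (3−1)/(3+10−2) = 2/11 = 0.1818.
Mean = 3/(3+10) = 3/13 = 0.2308.
The mean is pulled above the mode by the posterior's right skew.

MAP = 0.1818; posterior mean = 0.2308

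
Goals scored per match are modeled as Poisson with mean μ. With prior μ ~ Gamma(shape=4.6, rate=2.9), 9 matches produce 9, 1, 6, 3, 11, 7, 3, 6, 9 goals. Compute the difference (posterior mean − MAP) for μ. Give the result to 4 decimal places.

0.0840

Σ counts = 55. Posterior: Gamma(shape = 4.6+55 = 59.6, rate = 2.9+9 = 11.9).
Mode = (α−1)/β = 58.6/11.9 = 4.9244.
Mean = α/β = 59.6/11.9 = 5.0084.
Difference = 5.0084 − 4.9244 = 0.0840.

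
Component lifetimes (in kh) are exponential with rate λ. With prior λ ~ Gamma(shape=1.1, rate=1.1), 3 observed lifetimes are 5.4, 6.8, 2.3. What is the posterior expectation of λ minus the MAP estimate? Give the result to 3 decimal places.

0.064

Σ times = 14.5. Posterior: Gamma(shape = 1.1+3 = 4.1, rate = 1.1+14.5 = 15.6).
Mode = (α−1)/β = 3.1/15.6 = 0.199.
Mean = α/β = 4.1/15.6 = 0.263.
Difference = 0.263 − 0.199 = 0.064.
Mean > mode: the posterior has a right tail.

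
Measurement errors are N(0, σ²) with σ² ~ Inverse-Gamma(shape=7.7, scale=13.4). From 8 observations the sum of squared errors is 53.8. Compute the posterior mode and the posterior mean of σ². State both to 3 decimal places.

MAP: 3.173. Posterior mean: 3.766.

Posterior: Inverse-Gamma(shape = 7.7+8/2 = 11.7, scale = 13.4+53.8/2 = 40.3).
Mode = β/(α+1) = 40.3/12.7 = 3.173.
Mean = β/(α−1) = 40.3/10.7 = 3.766.
Mean > mode: the posterior has a right tail.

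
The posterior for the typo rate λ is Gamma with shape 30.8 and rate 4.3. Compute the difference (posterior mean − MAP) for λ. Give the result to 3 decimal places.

0.233

Mode = (α−1)/β = 29.8/4.3 = 6.930.
Mean = α/β = 30.8/4.3 = 7.163.
Difference = 7.163 − 6.930 = 0.233.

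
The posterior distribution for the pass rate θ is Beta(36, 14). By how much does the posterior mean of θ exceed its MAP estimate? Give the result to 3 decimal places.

Mode = (36−1)/(36+14−2) = 35/48 = 0.729.
Mean = 36/(36+14) = 36/50 = 0.720.
Difference = 0.720 − 0.729 = -0.009.
Mode > mean: the posterior has a left tail.

-0.009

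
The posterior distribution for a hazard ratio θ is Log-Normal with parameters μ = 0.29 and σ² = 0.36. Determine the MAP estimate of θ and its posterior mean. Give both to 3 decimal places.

Mode = exp(μ − σ²) = exp(-0.07) = 0.932.
Mean = exp(μ + σ²/2) = exp(0.470) = 1.600.
Mean > mode: the posterior has a right tail.

MAP estimate = 0.932, posterior mean = 1.600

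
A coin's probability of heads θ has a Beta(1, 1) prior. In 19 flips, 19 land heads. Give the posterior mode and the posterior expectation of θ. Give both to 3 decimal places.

Posterior: Beta(1+19, 1+0) = Beta(20, 1).
Since β = 1 ≤ 1 and α > 1, the Beta density is monotone increasing on [0,1]; the mode is at 1.
Mean = 20/(20+1) = 0.952.

MAP: 1.000. Posterior mean: 0.952.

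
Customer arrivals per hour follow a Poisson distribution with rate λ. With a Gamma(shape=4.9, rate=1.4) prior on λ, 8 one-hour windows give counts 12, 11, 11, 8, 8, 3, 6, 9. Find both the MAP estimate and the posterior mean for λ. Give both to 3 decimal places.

Σ counts = 68. Posterior: Gamma(shape = 4.9+68 = 72.9, rate = 1.4+8 = 9.4).
Mode = (α−1)/β = 71.9/9.4 = 7.649.
Mean = α/β = 72.9/9.4 = 7.755.

MAP = 7.649, posterior mean = 7.755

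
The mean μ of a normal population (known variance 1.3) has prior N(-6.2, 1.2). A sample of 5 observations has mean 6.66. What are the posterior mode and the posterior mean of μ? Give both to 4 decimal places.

μ_MAP = 4.3699, E[μ|data] = 4.3699

Posterior for μ is Normal. Precision-weighted mean: (1/1.2·-6.2 + 5/1.3·6.66) / (1/1.2 + 5/1.3) = 4.3699.
A Normal posterior is symmetric, so mode = mean.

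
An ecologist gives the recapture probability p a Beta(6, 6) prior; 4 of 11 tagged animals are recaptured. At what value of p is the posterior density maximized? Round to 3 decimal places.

Posterior: Beta(6+4, 6+7) = Beta(10, 13).
Mode = (10−1)/(10+13−2) = 9/21 = 0.429.
Mean = 10/(10+13) = 10/23 = 0.435.
This is the posterior mode — the MAP estimate.

0.429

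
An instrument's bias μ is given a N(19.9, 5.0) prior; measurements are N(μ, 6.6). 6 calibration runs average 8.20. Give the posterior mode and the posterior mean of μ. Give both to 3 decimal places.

Posterior for μ is Normal. Precision-weighted mean: (1/5.0·19.9 + 6/6.6·8.20) / (1/5.0 + 6/6.6) = 10.310.
A Normal posterior is symmetric, so mode = mean.

MAP: 10.310. Posterior mean: 10.310.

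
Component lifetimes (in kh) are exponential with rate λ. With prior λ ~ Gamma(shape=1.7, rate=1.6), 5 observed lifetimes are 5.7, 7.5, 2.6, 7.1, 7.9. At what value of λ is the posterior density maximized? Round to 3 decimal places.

Σ times = 30.8. Posterior: Gamma(shape = 1.7+5 = 6.7, rate = 1.6+30.8 = 32.4).
Mode = (α−1)/β = 5.7/32.4 = 0.176.
Mean = α/β = 6.7/32.4 = 0.207.
This is the posterior mode — the MAP estimate.

0.176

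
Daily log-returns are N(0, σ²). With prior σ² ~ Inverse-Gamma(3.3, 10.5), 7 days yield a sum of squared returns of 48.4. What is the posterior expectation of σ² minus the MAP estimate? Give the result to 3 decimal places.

1.534

Posterior: Inverse-Gamma(shape = 3.3+7/2 = 6.8, scale = 10.5+48.4/2 = 34.7).
Mode = β/(α+1) = 34.7/7.8 = 4.449.
Mean = β/(α−1) = 34.7/5.8 = 5.983.
Difference = 5.983 − 4.449 = 1.534.
Right-skewed posterior ⇒ mode < mean.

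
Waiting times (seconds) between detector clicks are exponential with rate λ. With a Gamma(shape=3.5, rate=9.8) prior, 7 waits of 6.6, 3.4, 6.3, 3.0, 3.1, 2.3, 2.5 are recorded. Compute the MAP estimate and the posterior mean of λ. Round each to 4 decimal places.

MAP = 0.2568; posterior mean = 0.2838

Σ times = 27.2. Posterior: Gamma(shape = 3.5+7 = 10.5, rate = 9.8+27.2 = 37.0).
Mode = (α−1)/β = 9.5/37.0 = 0.2568.
Mean = α/β = 10.5/37.0 = 0.2838.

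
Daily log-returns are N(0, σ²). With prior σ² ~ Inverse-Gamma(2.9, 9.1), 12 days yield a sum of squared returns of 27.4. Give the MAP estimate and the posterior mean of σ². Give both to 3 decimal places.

Posterior: Inverse-Gamma(shape = 2.9+12/2 = 8.9, scale = 9.1+27.4/2 = 22.8).
Mode = β/(α+1) = 22.8/9.9 = 2.303.
Mean = β/(α−1) = 22.8/7.9 = 2.886.
The mean is pulled above the mode by the posterior's right skew.

MAP = 2.303; posterior mean = 2.886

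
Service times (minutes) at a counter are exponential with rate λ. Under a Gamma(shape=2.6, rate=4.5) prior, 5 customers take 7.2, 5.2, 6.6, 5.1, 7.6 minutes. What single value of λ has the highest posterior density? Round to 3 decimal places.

Σ times = 31.7. Posterior: Gamma(shape = 2.6+5 = 7.6, rate = 4.5+31.7 = 36.2).
Mode = (α−1)/β = 6.6/36.2 = 0.182.
Mean = α/β = 7.6/36.2 = 0.210.
This is the posterior mode — the MAP estimate.

0.182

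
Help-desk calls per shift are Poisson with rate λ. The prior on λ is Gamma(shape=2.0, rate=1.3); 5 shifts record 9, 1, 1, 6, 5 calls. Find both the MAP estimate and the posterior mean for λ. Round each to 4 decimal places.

MAP = 3.6508; posterior mean = 3.8095

Σ counts = 22. Posterior: Gamma(shape = 2.0+22 = 24.0, rate = 1.3+5 = 6.3).
Mode = (α−1)/β = 23.0/6.3 = 3.6508.
Mean = α/β = 24.0/6.3 = 3.8095.
The mean is pulled above the mode by the posterior's right skew.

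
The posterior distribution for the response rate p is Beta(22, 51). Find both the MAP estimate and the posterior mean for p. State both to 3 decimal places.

MAP: 0.296. Posterior mean: 0.301.

Mode = (22−1)/(22+51−2) = 21/71 = 0.296.
Mean = 22/(22+51) = 22/73 = 0.301.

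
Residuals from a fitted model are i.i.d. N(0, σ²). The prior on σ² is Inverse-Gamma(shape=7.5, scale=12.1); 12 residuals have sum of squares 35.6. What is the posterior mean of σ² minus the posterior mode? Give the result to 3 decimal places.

0.330

Posterior: Inverse-Gamma(shape = 7.5+12/2 = 13.5, scale = 12.1+35.6/2 = 29.9).
Mode = β/(α+1) = 29.9/14.5 = 2.062.
Mean = β/(α−1) = 29.9/12.5 = 2.392.
Difference = 2.392 − 2.062 = 0.330.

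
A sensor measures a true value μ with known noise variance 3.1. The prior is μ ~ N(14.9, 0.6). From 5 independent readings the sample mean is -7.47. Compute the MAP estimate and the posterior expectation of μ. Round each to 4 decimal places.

MAP estimate = 3.8984, posterior expectation = 3.8984

Posterior for μ is Normal. Precision-weighted mean: (1/0.6·14.9 + 5/3.1·-7.47) / (1/0.6 + 5/3.1) = 3.8984.
A Normal posterior is symmetric, so mode = mean.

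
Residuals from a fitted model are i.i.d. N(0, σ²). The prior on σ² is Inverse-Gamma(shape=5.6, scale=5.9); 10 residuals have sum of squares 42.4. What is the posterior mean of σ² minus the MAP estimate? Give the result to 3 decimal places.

0.487

Posterior: Inverse-Gamma(shape = 5.6+10/2 = 10.6, scale = 5.9+42.4/2 = 27.1).
Mode = β/(α+1) = 27.1/11.6 = 2.336.
Mean = β/(α−1) = 27.1/9.6 = 2.823.
Difference = 2.823 − 2.336 = 0.487.
Right-skewed posterior ⇒ mode < mean.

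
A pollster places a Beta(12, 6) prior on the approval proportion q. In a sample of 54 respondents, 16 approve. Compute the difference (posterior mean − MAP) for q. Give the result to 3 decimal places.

Posterior: Beta(12+16, 6+38) = Beta(28, 44).
Mode = (28−1)/(28+44−2) = 27/70 = 0.386.
Mean = 28/(28+44) = 28/72 = 0.389.
Difference = 0.389 − 0.386 = 0.003.
Right-skewed posterior ⇒ mode < mean.

0.003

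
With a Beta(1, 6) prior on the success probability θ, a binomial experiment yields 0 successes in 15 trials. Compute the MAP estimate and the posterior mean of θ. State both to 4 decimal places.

MAP = 0.0000, posterior mean = 0.0455

Posterior: Beta(1+0, 6+15) = Beta(1, 21).
Since α = 1 ≤ 1 and β > 1, the Beta density is monotone decreasing on [0,1]; the mode is at 0.
Mean = 1/(1+21) = 0.0455.
Right-skewed posterior ⇒ mode < mean.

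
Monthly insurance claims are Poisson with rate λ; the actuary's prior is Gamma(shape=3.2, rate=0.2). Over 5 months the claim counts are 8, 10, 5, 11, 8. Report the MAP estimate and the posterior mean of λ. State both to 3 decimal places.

Σ counts = 42. Posterior: Gamma(shape = 3.2+42 = 45.2, rate = 0.2+5 = 5.2).
Mode = (α−1)/β = 44.2/5.2 = 8.500.
Mean = α/β = 45.2/5.2 = 8.692.

MAP: 8.500. Posterior mean: 8.692.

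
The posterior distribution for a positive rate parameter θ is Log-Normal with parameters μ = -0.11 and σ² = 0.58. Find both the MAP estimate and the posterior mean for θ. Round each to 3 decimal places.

MAP: 0.502. Posterior mean: 1.197.

Mode = exp(μ − σ²) = exp(-0.69) = 0.502.
Mean = exp(μ + σ²/2) = exp(0.180) = 1.197.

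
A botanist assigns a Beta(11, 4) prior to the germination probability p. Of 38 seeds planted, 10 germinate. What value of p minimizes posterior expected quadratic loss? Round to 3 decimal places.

0.396

Posterior: Beta(11+10, 4+28) = Beta(21, 32).
Mode = (21−1)/(21+32−2) = 20/51 = 0.392.
Mean = 21/(21+32) = 21/53 = 0.396.
Quadratic loss ⇒ the optimal estimator is the posterior mean.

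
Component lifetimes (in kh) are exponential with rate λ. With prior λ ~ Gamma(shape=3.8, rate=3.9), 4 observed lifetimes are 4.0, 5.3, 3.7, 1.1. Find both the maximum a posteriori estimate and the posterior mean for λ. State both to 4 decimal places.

MAP: 0.3778. Posterior mean: 0.4333.

Σ times = 14.1. Posterior: Gamma(shape = 3.8+4 = 7.8, rate = 3.9+14.1 = 18.0).
Mode = (α−1)/β = 6.8/18.0 = 0.3778.
Mean = α/β = 7.8/18.0 = 0.4333.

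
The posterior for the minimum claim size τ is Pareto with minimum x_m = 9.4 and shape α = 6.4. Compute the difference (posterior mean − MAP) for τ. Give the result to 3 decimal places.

1.741

The Pareto density is strictly decreasing on [x_m, ∞), so the mode is x_m = 9.400.
Mean = α·x_m/(α−1) = 6.4·9.4/5.4 = 11.141.
Difference = 11.141 − 9.400 = 1.741.
The mean is pulled above the mode by the posterior's right skew.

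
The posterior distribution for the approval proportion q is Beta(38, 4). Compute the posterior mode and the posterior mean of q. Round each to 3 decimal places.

Mode = (38−1)/(38+4−2) = 37/40 = 0.925.
Mean = 38/(38+4) = 38/42 = 0.905.
Left-skewed posterior ⇒ mean < mode.

MAP: 0.925. Posterior mean: 0.905.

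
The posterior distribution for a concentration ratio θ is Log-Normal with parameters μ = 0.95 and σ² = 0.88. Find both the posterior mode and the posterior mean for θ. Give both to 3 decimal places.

Mode = exp(μ − σ²) = exp(0.07) = 1.073.
Mean = exp(μ + σ²/2) = exp(1.390) = 4.015.
The mean is pulled above the mode by the posterior's right skew.

θ_MAP = 1.073, E[θ|data] = 4.015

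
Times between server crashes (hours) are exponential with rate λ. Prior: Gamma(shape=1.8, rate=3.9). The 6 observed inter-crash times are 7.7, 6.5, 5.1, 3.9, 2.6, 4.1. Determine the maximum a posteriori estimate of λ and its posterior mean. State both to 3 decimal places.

Σ times = 29.9. Posterior: Gamma(shape = 1.8+6 = 7.8, rate = 3.9+29.9 = 33.8).
Mode = (α−1)/β = 6.8/33.8 = 0.201.
Mean = α/β = 7.8/33.8 = 0.231.
The posterior is right-skewed, so the mean exceeds the mode.

MAP = 0.201; posterior mean = 0.231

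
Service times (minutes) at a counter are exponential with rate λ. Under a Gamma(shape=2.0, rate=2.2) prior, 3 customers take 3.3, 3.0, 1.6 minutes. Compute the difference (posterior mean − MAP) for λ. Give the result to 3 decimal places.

Σ times = 7.9. Posterior: Gamma(shape = 2.0+3 = 5.0, rate = 2.2+7.9 = 10.1).
Mode = (α−1)/β = 4.0/10.1 = 0.396.
Mean = α/β = 5.0/10.1 = 0.495.
Difference = 0.495 − 0.396 = 0.099.

0.099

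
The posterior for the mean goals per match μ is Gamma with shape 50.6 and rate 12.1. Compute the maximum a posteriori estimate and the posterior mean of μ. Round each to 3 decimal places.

Mode = (α−1)/β = 49.6/12.1 = 4.099.
Mean = α/β = 50.6/12.1 = 4.182.

MAP = 4.099, posterior mean = 4.182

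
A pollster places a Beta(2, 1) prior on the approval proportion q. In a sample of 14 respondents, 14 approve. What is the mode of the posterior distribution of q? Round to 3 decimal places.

Posterior: Beta(2+14, 1+0) = Beta(16, 1).
Since β = 1 ≤ 1 and α > 1, the Beta density is monotone increasing on [0,1]; the mode is at 1.
Mean = 16/(16+1) = 0.941.
This is the posterior mode — the MAP estimate.

1.000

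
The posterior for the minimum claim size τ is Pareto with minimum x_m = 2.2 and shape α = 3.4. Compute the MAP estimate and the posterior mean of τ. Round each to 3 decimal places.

MAP: 2.200. Posterior mean: 3.117.

The Pareto density is strictly decreasing on [x_m, ∞), so the mode is x_m = 2.200.
Mean = α·x_m/(α−1) = 3.4·2.2/2.4 = 3.117.
The posterior is right-skewed, so the mean exceeds the mode.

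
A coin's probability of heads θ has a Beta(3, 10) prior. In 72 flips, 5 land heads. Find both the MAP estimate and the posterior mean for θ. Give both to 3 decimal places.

θ_MAP = 0.084, E[θ|data] = 0.094

Posterior: Beta(3+5, 10+67) = Beta(8, 77).
Mode = (8−1)/(8+77−2) = 7/83 = 0.084.
Mean = 8/(8+77) = 8/85 = 0.094.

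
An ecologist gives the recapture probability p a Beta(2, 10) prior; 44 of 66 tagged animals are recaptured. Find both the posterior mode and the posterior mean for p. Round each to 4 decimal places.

Posterior: Beta(2+44, 10+22) = Beta(46, 32).
Mode = (46−1)/(46+32−2) = 45/76 = 0.5921.
Mean = 46/(46+32) = 46/78 = 0.5897.
The posterior is left-skewed, so the mode exceeds the mean.

p_MAP = 0.5921, E[p|data] = 0.5897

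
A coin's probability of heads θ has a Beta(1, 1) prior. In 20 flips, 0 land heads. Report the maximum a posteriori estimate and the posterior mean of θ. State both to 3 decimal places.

θ_MAP = 0.000, E[θ|data] = 0.045

Posterior: Beta(1+0, 1+20) = Beta(1, 21).
Since α = 1 ≤ 1 and β > 1, the Beta density is monotone decreasing on [0,1]; the mode is at 0.
Mean = 1/(1+21) = 0.045.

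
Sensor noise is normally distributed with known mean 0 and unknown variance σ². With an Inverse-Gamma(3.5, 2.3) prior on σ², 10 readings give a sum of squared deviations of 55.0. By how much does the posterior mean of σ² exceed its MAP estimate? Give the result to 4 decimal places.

Posterior: Inverse-Gamma(shape = 3.5+10/2 = 8.5, scale = 2.3+55.0/2 = 29.8).
Mode = β/(α+1) = 29.8/9.5 = 3.1368.
Mean = β/(α−1) = 29.8/7.5 = 3.9733.
Difference = 3.9733 − 3.1368 = 0.8365.
Mean > mode: the posterior has a right tail.

0.8365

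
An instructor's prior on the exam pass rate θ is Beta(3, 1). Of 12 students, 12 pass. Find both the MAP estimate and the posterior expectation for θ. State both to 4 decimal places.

Posterior: Beta(3+12, 1+0) = Beta(15, 1).
Since β = 1 ≤ 1 and α > 1, the Beta density is monotone increasing on [0,1]; the mode is at 1.
Mean = 15/(15+1) = 0.9375.
Left-skewed posterior ⇒ mean < mode.

MAP = 1.0000, posterior mean = 0.9375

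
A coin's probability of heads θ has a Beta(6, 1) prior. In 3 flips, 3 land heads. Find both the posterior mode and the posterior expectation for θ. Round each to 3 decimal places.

Posterior: Beta(6+3, 1+0) = Beta(9, 1).
Since β = 1 ≤ 1 and α > 1, the Beta density is monotone increasing on [0,1]; the mode is at 1.
Mean = 9/(9+1) = 0.900.
Left-skewed posterior ⇒ mean < mode.

MAP = 1.000; posterior mean = 0.900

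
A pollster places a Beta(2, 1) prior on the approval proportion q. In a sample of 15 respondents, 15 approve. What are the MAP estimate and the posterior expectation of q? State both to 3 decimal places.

q_MAP = 1.000, E[q|data] = 0.944

Posterior: Beta(2+15, 1+0) = Beta(17, 1).
Since β = 1 ≤ 1 and α > 1, the Beta density is monotone increasing on [0,1]; the mode is at 1.
Mean = 17/(17+1) = 0.944.
Mode > mean: the posterior has a left tail.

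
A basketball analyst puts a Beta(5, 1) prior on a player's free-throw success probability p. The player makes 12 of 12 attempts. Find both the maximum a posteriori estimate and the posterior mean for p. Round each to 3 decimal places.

MAP: 1.000. Posterior mean: 0.944.

Posterior: Beta(5+12, 1+0) = Beta(17, 1).
Since β = 1 ≤ 1 and α > 1, the Beta density is monotone increasing on [0,1]; the mode is at 1.
Mean = 17/(17+1) = 0.944.
Mode > mean: the posterior has a left tail.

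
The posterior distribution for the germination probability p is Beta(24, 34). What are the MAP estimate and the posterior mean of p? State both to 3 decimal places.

Mode = (24−1)/(24+34−2) = 23/56 = 0.411.
Mean = 24/(24+34) = 24/58 = 0.414.
Right-skewed posterior ⇒ mode < mean.

MAP: 0.411. Posterior mean: 0.414.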